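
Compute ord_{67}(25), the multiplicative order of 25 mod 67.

11

The order of 25 must divide φ(67) = 67 − 1 = 66 = 2 · 3 · 11.
Divisors of 66: 1, 2, 3, 6, 11, 22, 33, 66.
Check 25^d mod 67 for each divisor in increasing order:
25^1 ≡ 25 (mod 67)
25^2 ≡ 22 (mod 67)
25^3 ≡ 14 (mod 67)
25^6 ≡ 62 (mod 67)
25^11 ≡ 1 (mod 67) ✓
The smallest such exponent is 11, so the order of 25 is 11.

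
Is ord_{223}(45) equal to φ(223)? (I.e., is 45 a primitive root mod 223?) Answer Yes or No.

Yes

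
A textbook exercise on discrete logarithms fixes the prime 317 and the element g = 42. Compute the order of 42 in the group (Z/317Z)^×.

ord(42) | φ(317) = 317 − 1 = 316 = 2^2 · 79.
Divisors of 316: 1, 2, 4, 79, 158, 316.
Test each divisor d:
42^1 ≡ 42 (mod 317)
42^2 ≡ 179 (mod 317)
42^4 ≡ 24 (mod 317)
42^79 ≡ 1 (mod 317) ✓
Therefore the multiplicative order of 42 modulo 317 is 79.

79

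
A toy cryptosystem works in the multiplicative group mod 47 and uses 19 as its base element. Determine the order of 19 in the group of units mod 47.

The order of 19 must divide φ(47) = 47 − 1 = 46 = 2 · 23.
Divisors of 46: 1, 2, 23, 46.
Check 19^d mod 47 for each divisor in increasing order:
19^1 ≡ 19 (mod 47)
19^2 ≡ 32 (mod 47)
19^23 ≡ 46 (mod 47)
19^46 ≡ 1 (mod 47) ✓
Hence ord(19) = 46.

46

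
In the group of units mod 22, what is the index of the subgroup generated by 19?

1

Since 19 ∈ (Z/22Z)^×, its order divides φ(22) = φ(2)·φ(11) = 1·10 = 10 = 2 · 5.
Divisors of 10: 1, 2, 5, 10.
Evaluate successive powers at the divisors of 10:
19^1 ≡ 19 (mod 22)
19^2 ≡ 9 (mod 22)
19^5 ≡ 21 (mod 22)
19^10 ≡ 1 (mod 22) ✓
Thus |⟨19⟩| = ord(19) = 10.
The index is φ(22) / ord(19) = 10 / 10 = 1.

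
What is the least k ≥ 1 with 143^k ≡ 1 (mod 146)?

12

The order of 143 must divide φ(146) = φ(2)·φ(73) = 1·72 = 72 = 2^3 · 3^2.
Divisors of 72: 1, 2, 3, 4, 6, 8, 9, 12, 18, 24, 36, 72.
Check 143^d mod 146 for each divisor in increasing order:
143^1 ≡ 143 (mod 146)
143^2 ≡ 9 (mod 146)
143^3 ≡ 119 (mod 146)
143^4 ≡ 81 (mod 146)
143^6 ≡ 145 (mod 146)
143^8 ≡ 137 (mod 146)
143^9 ≡ 27 (mod 146)
143^12 ≡ 1 (mod 146) ✓
Hence ord(143) = 12.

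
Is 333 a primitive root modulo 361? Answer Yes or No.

φ(361) = φ(19^2) = 19·(19−1) = 342 = 2 · 3^2 · 19.
333 is a primitive root mod 361 iff 333^(φ(361)/q) ≢ 1 for every prime q | φ(361), i.e. q ∈ {2, 3, 19}.
333^171 ≡ 360 (mod 361)  [q = 2: ≢ 1 ✓]
333^114 ≡ 68 (mod 361)  [q = 3: ≢ 1 ✓]
333^18 ≡ 1 (mod 361)  [q = 19: ≡ 1 ✗]
Since 333^18 ≡ 1, the order of 333 divides 18 < 342, so 333 is not a primitive root.

No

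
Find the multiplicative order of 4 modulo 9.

The order of 4 must divide φ(9) = φ(3^2) = 3·(3−1) = 6 = 2 · 3.
Divisors of 6: 1, 2, 3, 6.
Compute 4^d (mod 9) for the divisors d until we hit 1:
4^1 ≡ 4 (mod 9)
4^2 ≡ 7 (mod 9)
4^3 ≡ 1 (mod 9) ✓
Hence ord(4) = 3.

3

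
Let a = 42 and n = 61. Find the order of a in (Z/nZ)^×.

15

ord(42) | φ(61) = 61 − 1 = 60 = 2^2 · 3 · 5.
Divisors of 60: 1, 2, 3, 4, 5, 6, 10, 12, 15, 20, 30, 60.
Test each divisor d:
42^1 ≡ 42
42^2 ≡ 56
42^3 ≡ 34
42^4 ≡ 25
42^5 ≡ 13
42^6 ≡ 58
42^10 ≡ 47
42^12 ≡ 9
42^15 ≡ 1
Therefore the multiplicative order of 42 modulo 61 is 15.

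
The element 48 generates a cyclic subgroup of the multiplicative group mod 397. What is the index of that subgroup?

2

Since 48 ∈ (Z/397Z)^×, its order divides φ(397) = 397 − 1 = 396 = 2^2 · 3^2 · 11.
Divisors of 396: 1, 2, 3, 4, 6, 9, 11, 12, 18, 22, 33, 36, 44, 66, 99, 132, 198, 396.
Check 48^d mod 397 for each divisor in increasing order:
48^1 ≡ 48
48^2 ≡ 319
48^3 ≡ 226
48^4 ≡ 129
48^6 ≡ 260
48^9 ≡ 4
48^11 ≡ 85
48^12 ≡ 110
48^18 ≡ 16
48^22 ≡ 79
48^33 ≡ 363
48^36 ≡ 256
48^44 ≡ 286
48^66 ≡ 362
48^99 ≡ 396
48^132 ≡ 34
48^198 ≡ 1
Thus |⟨48⟩| = ord(48) = 198.
Index = |(Z/397Z)^×| / |⟨48⟩| = 396 / 198 = 2.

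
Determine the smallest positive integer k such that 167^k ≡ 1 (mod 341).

30

By Lagrange's theorem, ord_341(167) divides φ(341) = φ(11·31) = (11−1)·(31−1) = 10·30 = 300 = 2^2 · 3 · 5^2.
Divisors of 300: 1, 2, 3, 4, 5, 6, 10, 12, 15, 20, 25, 30, 50, 60, 75, 100, 150, 300.
Test each divisor d:
167^1 ≡ 167 (mod 341)
167^2 ≡ 268 (mod 341)
167^3 ≡ 85 (mod 341)
167^4 ≡ 214 (mod 341)
167^5 ≡ 274 (mod 341)
167^6 ≡ 64 (mod 341)
167^10 ≡ 56 (mod 341)
167^12 ≡ 4 (mod 341)
167^15 ≡ 340 (mod 341)
167^20 ≡ 67 (mod 341)
167^25 ≡ 285 (mod 341)
167^30 ≡ 1 (mod 341) ✓
So ord_341(167) = 30.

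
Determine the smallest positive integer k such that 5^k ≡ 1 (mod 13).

4

By Lagrange's theorem, ord_13(5) divides φ(13) = 13 − 1 = 12 = 2^2 · 3.
Divisors of 12: 1, 2, 3, 4, 6, 12.
Test each divisor d:
5^1 ≡ 5
5^2 ≡ 12
5^3 ≡ 8
5^4 ≡ 1
Hence ord(5) = 4.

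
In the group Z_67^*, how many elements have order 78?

0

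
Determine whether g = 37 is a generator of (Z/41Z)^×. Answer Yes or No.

No

φ(41) = 41 − 1 = 40 = 2^3 · 5.
An element g generates (Z/41Z)^× iff g^(40/q) ≢ 1 (mod 41) for each prime q ∈ {2, 5}.
37^20 ≡ 1 (mod 41)  [q = 2: ≡ 1 ✗]
37^8 ≡ 18 (mod 41)  [q = 5: ≢ 1 ✓]
37^20 ≡ 1 shows ord(37) | 20, strictly less than φ(41); not a primitive root.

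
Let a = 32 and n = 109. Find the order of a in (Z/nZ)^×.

ord(32) | φ(109) = 109 − 1 = 108 = 2^2 · 3^3.
Divisors of 108: 1, 2, 3, 4, 6, 9, 12, 18, 27, 36, 54, 108.
Evaluate successive powers at the divisors of 108:
32^1 ≡ 32
32^2 ≡ 43
32^3 ≡ 68
32^4 ≡ 105
32^6 ≡ 46
32^9 ≡ 76
32^12 ≡ 45
32^18 ≡ 108
32^27 ≡ 33
32^36 ≡ 1
So ord_109(32) = 36.

36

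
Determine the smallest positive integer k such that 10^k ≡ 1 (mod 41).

5

The order of 10 must divide φ(41) = 41 − 1 = 40 = 2^3 · 5.
Divisors of 40: 1, 2, 4, 5, 8, 10, 20, 40.
Test each divisor d:
10^1 ≡ 10 (mod 41)
10^2 ≡ 18 (mod 41)
10^4 ≡ 37 (mod 41)
10^5 ≡ 1 (mod 41) ✓
So ord_41(10) = 5.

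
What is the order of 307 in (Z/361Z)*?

18

ord(307) | φ(361) = φ(19^2) = 19·(19−1) = 342 = 2 · 3^2 · 19.
Divisors of 342: 1, 2, 3, 6, 9, 18, 19, 38, 57, 114, 171, 342.
Compute 307^d (mod 361) for the divisors d until we hit 1:
307^1 ≡ 307 (mod 361)
307^2 ≡ 28 (mod 361)
307^3 ≡ 293 (mod 361)
307^6 ≡ 292 (mod 361)
307^9 ≡ 360 (mod 361)
307^18 ≡ 1 (mod 361) ✓
Hence ord(307) = 18.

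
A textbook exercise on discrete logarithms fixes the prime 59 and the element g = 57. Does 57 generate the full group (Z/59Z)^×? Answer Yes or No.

No

φ(59) = 59 − 1 = 58 = 2 · 29.
An element g generates (Z/59Z)^× iff g^(58/q) ≢ 1 (mod 59) for each prime q ∈ {2, 29}.
57^29 ≡ 1 (mod 59)  [q = 2: ≡ 1 ✗]
57^2 ≡ 4 (mod 59)  [q = 29: ≢ 1 ✓]
The check at q = 2 fails, so 57 generates a proper subgroup.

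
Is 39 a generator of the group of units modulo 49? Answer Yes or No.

φ(49) = φ(7^2) = 7·(7−1) = 42 = 2 · 3 · 7.
Test 39^(42/q) mod 49 for each prime factor q of 42:
39^21 ≡ 1 (mod 49)  [q = 2: ≡ 1 ✗]
39^14 ≡ 30 (mod 49)  [q = 3: ≢ 1 ✓]
39^6 ≡ 8 (mod 49)  [q = 7: ≢ 1 ✓]
The check at q = 2 fails, so 39 generates a proper subgroup.

No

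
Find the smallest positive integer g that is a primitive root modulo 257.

3

φ(257) = 257 − 1 = 256 = 2^8.
g is a primitive root iff g^(256/q) ≢ 1 (mod 257) for each prime q ∈ {2}.
g = 2: 2^128 ≡ 1 — hits 1, so not a primitive root.
g = 3: 3^128 ≡ 256 — none is 1, so 3 is a primitive root.
So 3 is the smallest generator of (Z/257Z)^×.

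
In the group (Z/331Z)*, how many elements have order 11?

φ(331) = 331 − 1 = 330 = 2 · 3 · 5 · 11.
In a cyclic group of order 330, there are φ(d) elements of order d for each divisor d of 330, and zero for non-divisors.
11 | 330, and φ(11) = 11 − 1 = 10.

10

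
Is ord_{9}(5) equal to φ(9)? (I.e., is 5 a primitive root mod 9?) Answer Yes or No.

φ(9) = φ(3^2) = 3·(3−1) = 6 = 2 · 3.
It suffices to check that the order of 5 is not a proper divisor of 6: compute 5^(6/q) for q ∈ {2, 3}.
5^3 ≡ 8 (mod 9)  [q = 2: ≢ 1 ✓]
5^2 ≡ 7 (mod 9)  [q = 3: ≢ 1 ✓]
Every test exponent gives a nontrivial residue, hence 5 generates the full group.

Yes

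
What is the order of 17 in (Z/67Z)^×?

33

By Lagrange's theorem, ord_67(17) divides φ(67) = 67 − 1 = 66 = 2 · 3 · 11.
Divisors of 66: 1, 2, 3, 6, 11, 22, 33, 66.
Test each divisor d:
17^1 ≡ 17 (mod 67)
17^2 ≡ 21 (mod 67)
17^3 ≡ 22 (mod 67)
17^6 ≡ 15 (mod 67)
17^11 ≡ 29 (mod 67)
17^22 ≡ 37 (mod 67)
17^33 ≡ 1 (mod 67) ✓
Therefore the multiplicative order of 17 modulo 67 is 33.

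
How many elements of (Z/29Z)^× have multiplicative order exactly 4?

2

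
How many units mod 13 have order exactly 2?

1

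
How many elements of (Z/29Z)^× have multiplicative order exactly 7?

6

φ(29) = 29 − 1 = 28 = 2^2 · 7.
(Z/29Z)^× is cyclic (|G| = 28); a cyclic group of order m has exactly φ(d) elements of each order d | m, and none otherwise.
7 | 28, and φ(7) = 7 − 1 = 6.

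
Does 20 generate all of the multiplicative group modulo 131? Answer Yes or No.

No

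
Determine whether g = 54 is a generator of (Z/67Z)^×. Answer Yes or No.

No

φ(67) = 67 − 1 = 66 = 2 · 3 · 11.
It suffices to check that the order of 54 is not a proper divisor of 66: compute 54^(66/q) for q ∈ {2, 3, 11}.
54^33 ≡ 1 (mod 67)  [q = 2: ≡ 1 ✗]
54^22 ≡ 37 (mod 67)  [q = 3: ≢ 1 ✓]
54^6 ≡ 62 (mod 67)  [q = 11: ≢ 1 ✓]
54^33 ≡ 1 shows ord(54) | 33, strictly less than φ(67); not a primitive root.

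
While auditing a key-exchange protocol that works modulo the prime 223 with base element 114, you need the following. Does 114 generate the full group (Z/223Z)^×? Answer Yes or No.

φ(223) = 223 − 1 = 222 = 2 · 3 · 37.
It suffices to check that the order of 114 is not a proper divisor of 222: compute 114^(222/q) for q ∈ {2, 3, 37}.
114^111 ≡ 222 (mod 223)  [q = 2: ≢ 1 ✓]
114^74 ≡ 39 (mod 223)  [q = 3: ≢ 1 ✓]
114^6 ≡ 164 (mod 223)  [q = 37: ≢ 1 ✓]
Every test exponent gives a nontrivial residue, hence 114 generates the full group.

Yes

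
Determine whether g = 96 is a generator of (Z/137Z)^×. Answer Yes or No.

φ(137) = 137 − 1 = 136 = 2^3 · 17.
Test 96^(136/q) mod 137 for each prime factor q of 136:
96^68 ≡ 136 (mod 137)  [q = 2: ≢ 1 ✓]
96^8 ≡ 1 (mod 137)  [q = 17: ≡ 1 ✗]
96^8 ≡ 1 shows ord(96) | 8, strictly less than φ(137); not a primitive root.

No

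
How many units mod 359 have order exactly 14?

0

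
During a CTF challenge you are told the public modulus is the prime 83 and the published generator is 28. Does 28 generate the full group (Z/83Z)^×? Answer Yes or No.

No

φ(83) = 83 − 1 = 82 = 2 · 41.
It suffices to check that the order of 28 is not a proper divisor of 82: compute 28^(82/q) for q ∈ {2, 41}.
28^41 ≡ 1 (mod 83)  [q = 2: ≡ 1 ✗]
28^2 ≡ 37 (mod 83)  [q = 41: ≢ 1 ✓]
The check at q = 2 fails, so 28 generates a proper subgroup.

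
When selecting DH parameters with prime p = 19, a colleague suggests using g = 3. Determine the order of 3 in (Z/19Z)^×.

18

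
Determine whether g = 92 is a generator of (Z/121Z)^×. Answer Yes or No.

φ(121) = φ(11^2) = 11·(11−1) = 110 = 2 · 5 · 11.
It suffices to check that the order of 92 is not a proper divisor of 110: compute 92^(110/q) for q ∈ {2, 5, 11}.
92^55 ≡ 1 (mod 121)  [q = 2: ≡ 1 ✗]
92^22 ≡ 27 (mod 121)  [q = 5: ≢ 1 ✓]
92^10 ≡ 89 (mod 121)  [q = 11: ≢ 1 ✓]
Since 92^55 ≡ 1, the order of 92 divides 55 < 110, so 92 is not a primitive root.

No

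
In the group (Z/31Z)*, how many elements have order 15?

φ(31) = 31 − 1 = 30 = 2 · 3 · 5.
(Z/31Z)^× is cyclic (|G| = 30); a cyclic group of order m has exactly φ(d) elements of each order d | m, and none otherwise.
15 = 3 · 5 divides 30, and φ(15) = 8.

8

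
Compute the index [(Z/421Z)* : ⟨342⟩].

ord(342) | φ(421) = 421 − 1 = 420 = 2^2 · 3 · 5 · 7.
Divisors of 420: 1, 2, 3, 4, 5, 6, 7, 10, 12, 14, 15, 20, 21, 28, 30, 35, 42, 60, 70, 84, 105, 140, 210, 420.
Compute 342^d (mod 421) for the divisors d until we hit 1:
342^1 ≡ 342
342^2 ≡ 347
342^3 ≡ 373
342^4 ≡ 3
342^5 ≡ 184
342^6 ≡ 199
342^7 ≡ 277
342^10 ≡ 176
342^12 ≡ 27
342^14 ≡ 107
342^15 ≡ 388
342^20 ≡ 243
342^21 ≡ 169
342^28 ≡ 82
342^30 ≡ 247
342^35 ≡ 401
342^42 ≡ 354
342^60 ≡ 385
342^70 ≡ 400
342^84 ≡ 279
342^105 ≡ 420
342^140 ≡ 20
342^210 ≡ 1
So ord_421(342) = 210, hence |⟨342⟩| = 210.
The index is φ(421) / ord(342) = 420 / 210 = 2.

2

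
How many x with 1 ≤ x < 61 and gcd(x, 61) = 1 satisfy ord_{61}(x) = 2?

1

φ(61) = 61 − 1 = 60 = 2^2 · 3 · 5.
(Z/61Z)^× is cyclic (|G| = 60); a cyclic group of order m has exactly φ(d) elements of each order d | m, and none otherwise.
2 | 60, and φ(2) = 2 − 1 = 1.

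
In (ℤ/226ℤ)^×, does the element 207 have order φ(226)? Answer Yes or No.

Yes

φ(226) = φ(2)·φ(113) = 1·112 = 112 = 2^4 · 7.
An element g generates (Z/226Z)^× iff g^(112/q) ≢ 1 (mod 226) for each prime q ∈ {2, 7}.
207^56 ≡ 225 (mod 226)  [q = 2: ≢ 1 ✓]
207^16 ≡ 49 (mod 226)  [q = 7: ≢ 1 ✓]
Every test exponent gives a nontrivial residue, hence 207 generates the full group.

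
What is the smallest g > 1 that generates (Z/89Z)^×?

φ(89) = 89 − 1 = 88 = 2^3 · 11.
g is a primitive root iff g^(88/q) ≢ 1 (mod 89) for each prime q ∈ {2, 11}.
g = 2: 2^44 ≡ 1 — hits 1, so not a primitive root.
g = 3: 3^44 ≡ 88; 3^8 ≡ 64 — none is 1, so 3 is a primitive root.
The smallest primitive root modulo 89 is 3.

3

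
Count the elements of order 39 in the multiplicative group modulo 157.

φ(157) = 157 − 1 = 156 = 2^2 · 3 · 13.
Since (Z/157Z)^× is cyclic of order 156, the number of elements of order d is φ(d) when d | 156 and 0 otherwise.
39 = 3 · 13 divides 156, and φ(39) = 24.

24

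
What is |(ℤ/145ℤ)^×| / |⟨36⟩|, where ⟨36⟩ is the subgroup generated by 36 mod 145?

16

By Lagrange's theorem, ord_145(36) divides φ(145) = φ(5·29) = (5−1)·(29−1) = 4·28 = 112 = 2^4 · 7.
Divisors of 112: 1, 2, 4, 7, 8, 14, 16, 28, 56, 112.
Check 36^d mod 145 for each divisor in increasing order:
36^1 ≡ 36 (mod 145)
36^2 ≡ 136 (mod 145)
36^4 ≡ 81 (mod 145)
36^7 ≡ 1 (mod 145) ✓
The order of 36 is 7, so the subgroup it generates has 7 elements.
[(Z/145Z)^× : ⟨36⟩] = 112/7 = 16.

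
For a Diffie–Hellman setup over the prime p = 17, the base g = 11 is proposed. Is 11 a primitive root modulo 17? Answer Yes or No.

Yes

φ(17) = 17 − 1 = 16 = 2^4.
11 is a primitive root mod 17 iff 11^(φ(17)/q) ≢ 1 for every prime q | φ(17), i.e. q ∈ {2}.
11^8 ≡ 16 (mod 17)  [q = 2: ≢ 1 ✓]
All checks pass, so 11 has order 16 and is a primitive root modulo 17.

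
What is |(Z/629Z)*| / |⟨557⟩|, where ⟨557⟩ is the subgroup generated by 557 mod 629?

16

Since 557 ∈ (Z/629Z)^×, its order divides φ(629) = φ(17·37) = (17−1)·(37−1) = 16·36 = 576 = 2^6 · 3^2.
Divisors of 576: 1, 2, 3, 4, 6, 8, 9, 12, 16, 18, 24, 32, 36, 48, 64, 72, 96, 144, 192, 288, 576.
Test each divisor d:
557^1 ≡ 557 (mod 629)
557^2 ≡ 152 (mod 629)
557^3 ≡ 378 (mod 629)
557^4 ≡ 460 (mod 629)
557^6 ≡ 101 (mod 629)
557^8 ≡ 256 (mod 629)
557^9 ≡ 438 (mod 629)
557^12 ≡ 137 (mod 629)
557^16 ≡ 120 (mod 629)
557^18 ≡ 628 (mod 629)
557^24 ≡ 528 (mod 629)
557^32 ≡ 562 (mod 629)
557^36 ≡ 1 (mod 629) ✓
Thus |⟨557⟩| = ord(557) = 36.
[(Z/629Z)^× : ⟨557⟩] = 576/36 = 16.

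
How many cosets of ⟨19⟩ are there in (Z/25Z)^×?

2

ord(19) | φ(25) = φ(5^2) = 5·(5−1) = 20 = 2^2 · 5.
Divisors of 20: 1, 2, 4, 5, 10, 20.
Evaluate successive powers at the divisors of 20:
19^1 ≡ 19 (mod 25)
19^2 ≡ 11 (mod 25)
19^4 ≡ 21 (mod 25)
19^5 ≡ 24 (mod 25)
19^10 ≡ 1 (mod 25) ✓
Thus |⟨19⟩| = ord(19) = 10.
The index is φ(25) / ord(19) = 20 / 10 = 2.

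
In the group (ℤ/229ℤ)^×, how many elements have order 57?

φ(229) = 229 − 1 = 228 = 2^2 · 3 · 19.
Since (Z/229Z)^× is cyclic of order 228, the number of elements of order d is φ(d) when d | 228 and 0 otherwise.
57 = 3 · 19 divides 228, and φ(57) = 36.

36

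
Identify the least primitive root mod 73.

φ(73) = 73 − 1 = 72 = 2^3 · 3^2.
Test candidates g = 2, 3, … against the prime factors q ∈ {2, 3} of φ(73): g is a generator iff g^(72/q) ≢ 1 for every such q.
g = 2: 2^36 ≡ 1 — hits 1, so not a primitive root.
g = 3: 3^36 ≡ 1 — hits 1, so not a primitive root.
g = 4: 4^36 ≡ 1 — hits 1, so not a primitive root.
g = 5: 5^36 ≡ 72; 5^24 ≡ 8 — none is 1, so 5 is a primitive root.
The smallest primitive root modulo 73 is 5.

5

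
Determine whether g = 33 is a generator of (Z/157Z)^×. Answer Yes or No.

No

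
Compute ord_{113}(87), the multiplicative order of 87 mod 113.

Since 87 ∈ (Z/113Z)^×, its order divides φ(113) = 113 − 1 = 112 = 2^4 · 7.
Divisors of 112: 1, 2, 4, 7, 8, 14, 16, 28, 56, 112.
Test each divisor d:
87^1 ≡ 87
87^2 ≡ 111
87^4 ≡ 4
87^7 ≡ 95
87^8 ≡ 16
87^14 ≡ 98
87^16 ≡ 30
87^28 ≡ 112
87^56 ≡ 1
The smallest such exponent is 56, so the order of 87 is 56.

56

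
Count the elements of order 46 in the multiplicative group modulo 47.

22

φ(47) = 47 − 1 = 46 = 2 · 23.
Since (Z/47Z)^× is cyclic of order 46, the number of elements of order d is φ(d) when d | 46 and 0 otherwise.
46 = 2 · 23 divides 46, and φ(46) = 22.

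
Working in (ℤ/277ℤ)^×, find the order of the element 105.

276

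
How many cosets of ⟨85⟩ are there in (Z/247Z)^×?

ord(85) | φ(247) = φ(13·19) = (13−1)·(19−1) = 12·18 = 216 = 2^3 · 3^3.
Divisors of 216: 1, 2, 3, 4, 6, 8, 9, 12, 18, 24, 27, 36, 54, 72, 108, 216.
Compute 85^d (mod 247) for the divisors d until we hit 1:
85^1 ≡ 85 (mod 247)
85^2 ≡ 62 (mod 247)
85^3 ≡ 83 (mod 247)
85^4 ≡ 139 (mod 247)
85^6 ≡ 220 (mod 247)
85^8 ≡ 55 (mod 247)
85^9 ≡ 229 (mod 247)
85^12 ≡ 235 (mod 247)
85^18 ≡ 77 (mod 247)
85^24 ≡ 144 (mod 247)
85^27 ≡ 96 (mod 247)
85^36 ≡ 1 (mod 247) ✓
So ord_247(85) = 36, hence |⟨85⟩| = 36.
Index = |(Z/247Z)^×| / |⟨85⟩| = 216 / 36 = 6.

6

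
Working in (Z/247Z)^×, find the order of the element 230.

The order of 230 must divide φ(247) = φ(13·19) = (13−1)·(19−1) = 12·18 = 216 = 2^3 · 3^3.
Divisors of 216: 1, 2, 3, 4, 6, 8, 9, 12, 18, 24, 27, 36, 54, 72, 108, 216.
Evaluate successive powers at the divisors of 216:
230^1 ≡ 230 (mod 247)
230^2 ≡ 42 (mod 247)
230^3 ≡ 27 (mod 247)
230^4 ≡ 35 (mod 247)
230^6 ≡ 235 (mod 247)
230^8 ≡ 237 (mod 247)
230^9 ≡ 170 (mod 247)
230^12 ≡ 144 (mod 247)
230^18 ≡ 1 (mod 247) ✓
The smallest such exponent is 18, so the order of 230 is 18.

18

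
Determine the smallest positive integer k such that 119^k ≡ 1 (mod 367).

366

By Lagrange's theorem, ord_367(119) divides φ(367) = 367 − 1 = 366 = 2 · 3 · 61.
Divisors of 366: 1, 2, 3, 6, 61, 122, 183, 366.
Evaluate successive powers at the divisors of 366:
119^1 ≡ 119 (mod 367)
119^2 ≡ 215 (mod 367)
119^3 ≡ 262 (mod 367)
119^6 ≡ 15 (mod 367)
119^61 ≡ 284 (mod 367)
119^122 ≡ 283 (mod 367)
119^183 ≡ 366 (mod 367)
119^366 ≡ 1 (mod 367) ✓
Hence ord(119) = 366.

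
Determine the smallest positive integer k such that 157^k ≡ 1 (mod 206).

102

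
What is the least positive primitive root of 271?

6

φ(271) = 271 − 1 = 270 = 2 · 3^3 · 5.
Test candidates g = 2, 3, … against the prime factors q ∈ {2, 3, 5} of φ(271): g is a generator iff g^(270/q) ≢ 1 for every such q.
g = 2: 2^135 ≡ 1 — hits 1, so not a primitive root.
g = 3: 3^135 ≡ 270; 3^90 ≡ 1 — hits 1, so not a primitive root.
g = 4: 4^135 ≡ 1 — hits 1, so not a primitive root.
g = 5: 5^135 ≡ 1 — hits 1, so not a primitive root.
g = 6: 6^135 ≡ 270; 6^90 ≡ 242; 6^54 ≡ 10 — none is 1, so 6 is a primitive root.
The smallest primitive root modulo 271 is 6.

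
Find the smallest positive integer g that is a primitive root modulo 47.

5

φ(47) = 47 − 1 = 46 = 2 · 23.
Test candidates g = 2, 3, … against the prime factors q ∈ {2, 23} of φ(47): g is a generator iff g^(46/q) ≢ 1 for every such q.
g = 2: 2^23 ≡ 1 — hits 1, so not a primitive root.
g = 3: 3^23 ≡ 1 — hits 1, so not a primitive root.
g = 4: 4^23 ≡ 1 — hits 1, so not a primitive root.
g = 5: 5^23 ≡ 46; 5^2 ≡ 25 — none is 1, so 5 is a primitive root.
Hence the least primitive root of 47 is 5.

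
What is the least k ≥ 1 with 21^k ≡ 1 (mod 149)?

148

Since 21 ∈ (Z/149Z)^×, its order divides φ(149) = 149 − 1 = 148 = 2^2 · 37.
Divisors of 148: 1, 2, 4, 37, 74, 148.
Test each divisor d:
21^1 ≡ 21
21^2 ≡ 143
21^4 ≡ 36
21^37 ≡ 105
21^74 ≡ 148
21^148 ≡ 1
The smallest such exponent is 148, so the order of 21 is 148.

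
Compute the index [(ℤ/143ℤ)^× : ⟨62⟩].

ord(62) | φ(143) = φ(11·13) = (11−1)·(13−1) = 10·12 = 120 = 2^3 · 3 · 5.
Divisors of 120: 1, 2, 3, 4, 5, 6, 8, 10, 12, 15, 20, 24, 30, 40, 60, 120.
Test each divisor d:
62^1 ≡ 62 (mod 143)
62^2 ≡ 126 (mod 143)
62^3 ≡ 90 (mod 143)
62^4 ≡ 3 (mod 143)
62^5 ≡ 43 (mod 143)
62^6 ≡ 92 (mod 143)
62^8 ≡ 9 (mod 143)
62^10 ≡ 133 (mod 143)
62^12 ≡ 27 (mod 143)
62^15 ≡ 142 (mod 143)
62^20 ≡ 100 (mod 143)
62^24 ≡ 14 (mod 143)
62^30 ≡ 1 (mod 143) ✓
So ord_143(62) = 30, hence |⟨62⟩| = 30.
The index is φ(143) / ord(62) = 120 / 30 = 4.

4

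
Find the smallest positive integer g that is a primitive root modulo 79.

3

φ(79) = 79 − 1 = 78 = 2 · 3 · 13.
g is a primitive root iff g^(78/q) ≢ 1 (mod 79) for each prime q ∈ {2, 3, 13}.
g = 2: 2^39 ≡ 1 — hits 1, so not a primitive root.
g = 3: 3^39 ≡ 78; 3^26 ≡ 23; 3^6 ≡ 18 — none is 1, so 3 is a primitive root.
Hence the least primitive root of 79 is 3.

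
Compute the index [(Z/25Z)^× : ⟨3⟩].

1

The order of 3 must divide φ(25) = φ(5^2) = 5·(5−1) = 20 = 2^2 · 5.
Divisors of 20: 1, 2, 4, 5, 10, 20.
Compute 3^d (mod 25) for the divisors d until we hit 1:
3^1 ≡ 3 (mod 25)
3^2 ≡ 9 (mod 25)
3^4 ≡ 6 (mod 25)
3^5 ≡ 18 (mod 25)
3^10 ≡ 24 (mod 25)
3^20 ≡ 1 (mod 25) ✓
Thus |⟨3⟩| = ord(3) = 20.
[(Z/25Z)^× : ⟨3⟩] = 20/20 = 1.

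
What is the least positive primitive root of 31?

3

φ(31) = 31 − 1 = 30 = 2 · 3 · 5.
g is a primitive root iff g^(30/q) ≢ 1 (mod 31) for each prime q ∈ {2, 3, 5}.
g = 2: 2^15 ≡ 1 — hits 1, so not a primitive root.
g = 3: 3^15 ≡ 30; 3^10 ≡ 25; 3^6 ≡ 16 — none is 1, so 3 is a primitive root.
Hence the least primitive root of 31 is 3.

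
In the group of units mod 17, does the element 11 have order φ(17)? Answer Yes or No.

φ(17) = 17 − 1 = 16 = 2^4.
Test 11^(16/q) mod 17 for each prime factor q of 16:
11^8 ≡ 16 (mod 17)  [q = 2: ≢ 1 ✓]
None equal 1, so ord_17(11) = 16: 11 is a primitive root.

Yes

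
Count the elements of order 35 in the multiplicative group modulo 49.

0

φ(49) = φ(7^2) = 7·(7−1) = 42 = 2 · 3 · 7.
(Z/49Z)^× is cyclic (|G| = 42); a cyclic group of order m has exactly φ(d) elements of each order d | m, and none otherwise.
35 does not divide 42, so no element of (Z/49Z)^× has order 35.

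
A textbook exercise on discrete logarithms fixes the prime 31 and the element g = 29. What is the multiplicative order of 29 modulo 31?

10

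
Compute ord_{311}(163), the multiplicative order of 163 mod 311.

155

ord(163) | φ(311) = 311 − 1 = 310 = 2 · 5 · 31.
Divisors of 310: 1, 2, 5, 10, 31, 62, 155, 310.
Compute 163^d (mod 311) for the divisors d until we hit 1:
163^1 ≡ 163
163^2 ≡ 134
163^5 ≡ 7
163^10 ≡ 49
163^31 ≡ 216
163^62 ≡ 6
163^155 ≡ 1
Hence ord(163) = 155.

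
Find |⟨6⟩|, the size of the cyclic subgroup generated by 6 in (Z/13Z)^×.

12

Since 6 ∈ (Z/13Z)^×, its order divides φ(13) = 13 − 1 = 12 = 2^2 · 3.
Divisors of 12: 1, 2, 3, 4, 6, 12.
Evaluate successive powers at the divisors of 12:
6^1 ≡ 6
6^2 ≡ 10
6^3 ≡ 8
6^4 ≡ 9
6^6 ≡ 12
6^12 ≡ 1
Therefore the multiplicative order of 6 modulo 13 is 12.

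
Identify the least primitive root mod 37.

2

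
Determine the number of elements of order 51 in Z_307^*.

φ(307) = 307 − 1 = 306 = 2 · 3^2 · 17.
(Z/307Z)^× is cyclic (|G| = 306); a cyclic group of order m has exactly φ(d) elements of each order d | m, and none otherwise.
51 = 3 · 17 divides 306, and φ(51) = 32.

32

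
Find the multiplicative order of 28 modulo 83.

Since 28 ∈ (Z/83Z)^×, its order divides φ(83) = 83 − 1 = 82 = 2 · 41.
Divisors of 82: 1, 2, 41, 82.
Test each divisor d:
28^1 ≡ 28
28^2 ≡ 37
28^41 ≡ 1
Hence ord(28) = 41.

41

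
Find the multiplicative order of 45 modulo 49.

42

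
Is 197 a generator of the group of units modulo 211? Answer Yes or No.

No

φ(211) = 211 − 1 = 210 = 2 · 3 · 5 · 7.
An element g generates (Z/211Z)^× iff g^(210/q) ≢ 1 (mod 211) for each prime q ∈ {2, 3, 5, 7}.
197^105 ≡ 210 (mod 211)  [q = 2: ≢ 1 ✓]
197^70 ≡ 14 (mod 211)  [q = 3: ≢ 1 ✓]
197^42 ≡ 1 (mod 211)  [q = 5: ≡ 1 ✗]
197^30 ≡ 1 (mod 211)  [q = 7: ≡ 1 ✗]
The check at q = 5 fails, so 197 generates a proper subgroup.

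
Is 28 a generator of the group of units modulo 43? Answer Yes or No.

Yes

φ(43) = 43 − 1 = 42 = 2 · 3 · 7.
28 is a primitive root mod 43 iff 28^(φ(43)/q) ≢ 1 for every prime q | φ(43), i.e. q ∈ {2, 3, 7}.
28^21 ≡ 42 (mod 43)  [q = 2: ≢ 1 ✓]
28^14 ≡ 6 (mod 43)  [q = 3: ≢ 1 ✓]
28^6 ≡ 11 (mod 43)  [q = 7: ≢ 1 ✓]
None equal 1, so ord_43(28) = 42: 28 is a primitive root.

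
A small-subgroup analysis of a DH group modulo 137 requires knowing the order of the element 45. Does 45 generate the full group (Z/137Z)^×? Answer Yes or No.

φ(137) = 137 − 1 = 136 = 2^3 · 17.
45 is a primitive root mod 137 iff 45^(φ(137)/q) ≢ 1 for every prime q | φ(137), i.e. q ∈ {2, 17}.
45^68 ≡ 136 (mod 137)  [q = 2: ≢ 1 ✓]
45^8 ≡ 56 (mod 137)  [q = 17: ≢ 1 ✓]
Every test exponent gives a nontrivial residue, hence 45 generates the full group.

Yes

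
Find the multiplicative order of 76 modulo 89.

Since 76 ∈ (Z/89Z)^×, its order divides φ(89) = 89 − 1 = 88 = 2^3 · 11.
Divisors of 88: 1, 2, 4, 8, 11, 22, 44, 88.
Check 76^d mod 89 for each divisor in increasing order:
76^1 ≡ 76 (mod 89)
76^2 ≡ 80 (mod 89)
76^4 ≡ 81 (mod 89)
76^8 ≡ 64 (mod 89)
76^11 ≡ 12 (mod 89)
76^22 ≡ 55 (mod 89)
76^44 ≡ 88 (mod 89)
76^88 ≡ 1 (mod 89) ✓
So ord_89(76) = 88.

88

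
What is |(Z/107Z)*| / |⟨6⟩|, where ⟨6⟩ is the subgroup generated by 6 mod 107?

By Lagrange's theorem, ord_107(6) divides φ(107) = 107 − 1 = 106 = 2 · 53.
Divisors of 106: 1, 2, 53, 106.
Test each divisor d:
6^1 ≡ 6 (mod 107)
6^2 ≡ 36 (mod 107)
6^53 ≡ 106 (mod 107)
6^106 ≡ 1 (mod 107) ✓
The order of 6 is 106, so the subgroup it generates has 106 elements.
Index = |(Z/107Z)^×| / |⟨6⟩| = 106 / 106 = 1.

1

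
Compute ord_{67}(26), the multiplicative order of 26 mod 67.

33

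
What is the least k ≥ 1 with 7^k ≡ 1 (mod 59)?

29

By Lagrange's theorem, ord_59(7) divides φ(59) = 59 − 1 = 58 = 2 · 29.
Divisors of 58: 1, 2, 29, 58.
Compute 7^d (mod 59) for the divisors d until we hit 1:
7^1 ≡ 7 (mod 59)
7^2 ≡ 49 (mod 59)
7^29 ≡ 1 (mod 59) ✓
The smallest such exponent is 29, so the order of 7 is 29.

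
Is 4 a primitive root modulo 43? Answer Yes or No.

No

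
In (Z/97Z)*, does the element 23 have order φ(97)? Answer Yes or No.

φ(97) = 97 − 1 = 96 = 2^5 · 3.
Test 23^(96/q) mod 97 for each prime factor q of 96:
23^48 ≡ 96 (mod 97)  [q = 2: ≢ 1 ✓]
23^32 ≡ 61 (mod 97)  [q = 3: ≢ 1 ✓]
Every test exponent gives a nontrivial residue, hence 23 generates the full group.

Yes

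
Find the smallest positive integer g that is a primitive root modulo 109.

φ(109) = 109 − 1 = 108 = 2^2 · 3^3.
Test candidates g = 2, 3, … against the prime factors q ∈ {2, 3} of φ(109): g is a generator iff g^(108/q) ≢ 1 for every such q.
g = 2: 2^54 ≡ 108; 2^36 ≡ 1 — hits 1, so not a primitive root.
g = 3: 3^54 ≡ 1 — hits 1, so not a primitive root.
g = 4: 4^54 ≡ 1 — hits 1, so not a primitive root.
g = 5: 5^54 ≡ 1 — hits 1, so not a primitive root.
g = 6: 6^54 ≡ 108; 6^36 ≡ 63 — none is 1, so 6 is a primitive root.
Hence the least primitive root of 109 is 6.

6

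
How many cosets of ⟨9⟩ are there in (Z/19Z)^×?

The order of 9 must divide φ(19) = 19 − 1 = 18 = 2 · 3^2.
Divisors of 18: 1, 2, 3, 6, 9, 18.
Compute 9^d (mod 19) for the divisors d until we hit 1:
9^1 ≡ 9 (mod 19)
9^2 ≡ 5 (mod 19)
9^3 ≡ 7 (mod 19)
9^6 ≡ 11 (mod 19)
9^9 ≡ 1 (mod 19) ✓
The order of 9 is 9, so the subgroup it generates has 9 elements.
The index is φ(19) / ord(9) = 18 / 9 = 2.

2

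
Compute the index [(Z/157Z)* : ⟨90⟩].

By Lagrange's theorem, ord_157(90) divides φ(157) = 157 − 1 = 156 = 2^2 · 3 · 13.
Divisors of 156: 1, 2, 3, 4, 6, 12, 13, 26, 39, 52, 78, 156.
Test each divisor d:
90^1 ≡ 90 (mod 157)
90^2 ≡ 93 (mod 157)
90^3 ≡ 49 (mod 157)
90^4 ≡ 14 (mod 157)
90^6 ≡ 46 (mod 157)
90^12 ≡ 75 (mod 157)
90^13 ≡ 156 (mod 157)
90^26 ≡ 1 (mod 157) ✓
The order of 90 is 26, so the subgroup it generates has 26 elements.
Index = |(Z/157Z)^×| / |⟨90⟩| = 156 / 26 = 6.

6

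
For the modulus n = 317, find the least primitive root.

2

φ(317) = 317 − 1 = 316 = 2^2 · 79.
Test candidates g = 2, 3, … against the prime factors q ∈ {2, 79} of φ(317): g is a generator iff g^(316/q) ≢ 1 for every such q.
g = 2: 2^158 ≡ 316; 2^4 ≡ 16 — none is 1, so 2 is a primitive root.
Hence the least primitive root of 317 is 2.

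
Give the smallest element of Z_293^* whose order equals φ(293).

φ(293) = 293 − 1 = 292 = 2^2 · 73.
g is a primitive root iff g^(292/q) ≢ 1 (mod 293) for each prime q ∈ {2, 73}.
g = 2: 2^146 ≡ 292; 2^4 ≡ 16 — none is 1, so 2 is a primitive root.
So 2 is the smallest generator of (Z/293Z)^×.

2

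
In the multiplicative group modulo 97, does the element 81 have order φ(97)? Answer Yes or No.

No

φ(97) = 97 − 1 = 96 = 2^5 · 3.
Test 81^(96/q) mod 97 for each prime factor q of 96:
81^48 ≡ 1 (mod 97)  [q = 2: ≡ 1 ✗]
81^32 ≡ 35 (mod 97)  [q = 3: ≢ 1 ✓]
The check at q = 2 fails, so 81 generates a proper subgroup.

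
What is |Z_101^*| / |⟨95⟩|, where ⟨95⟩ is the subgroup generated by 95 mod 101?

The order of 95 must divide φ(101) = 101 − 1 = 100 = 2^2 · 5^2.
Divisors of 100: 1, 2, 4, 5, 10, 20, 25, 50, 100.
Check 95^d mod 101 for each divisor in increasing order:
95^1 ≡ 95 (mod 101)
95^2 ≡ 36 (mod 101)
95^4 ≡ 84 (mod 101)
95^5 ≡ 1 (mod 101) ✓
So ord_101(95) = 5, hence |⟨95⟩| = 5.
[(Z/101Z)^× : ⟨95⟩] = 100/5 = 20.

20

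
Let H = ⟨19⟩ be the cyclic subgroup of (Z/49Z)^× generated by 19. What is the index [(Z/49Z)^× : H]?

Since 19 ∈ (Z/49Z)^×, its order divides φ(49) = φ(7^2) = 7·(7−1) = 42 = 2 · 3 · 7.
Divisors of 42: 1, 2, 3, 6, 7, 14, 21, 42.
Compute 19^d (mod 49) for the divisors d until we hit 1:
19^1 ≡ 19
19^2 ≡ 18
19^3 ≡ 48
19^6 ≡ 1
So ord_49(19) = 6, hence |⟨19⟩| = 6.
Index = |(Z/49Z)^×| / |⟨19⟩| = 42 / 6 = 7.

7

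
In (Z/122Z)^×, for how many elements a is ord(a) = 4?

2

φ(122) = φ(2)·φ(61) = 1·60 = 60 = 2^2 · 3 · 5.
(Z/122Z)^× is cyclic (|G| = 60); a cyclic group of order m has exactly φ(d) elements of each order d | m, and none otherwise.
4 = 2^2 divides 60, and φ(4) = 2.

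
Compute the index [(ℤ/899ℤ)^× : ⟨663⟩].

By Lagrange's theorem, ord_899(663) divides φ(899) = φ(29·31) = (29−1)·(31−1) = 28·30 = 840 = 2^3 · 3 · 5 · 7.
Divisors of 840: 1, 2, 3, 4, 5, 6, 7, 8, 10, 12, 14, 15, 20, 21, 24, 28, 30, 35, 40, 42, 56, 60, 70, 84, 105, 120, 140, 168, 210, 280, 420, 840.
Check 663^d mod 899 for each divisor in increasing order:
663^1 ≡ 663 (mod 899)
663^2 ≡ 857 (mod 899)
663^3 ≡ 23 (mod 899)
663^4 ≡ 865 (mod 899)
663^5 ≡ 832 (mod 899)
663^6 ≡ 529 (mod 899)
663^7 ≡ 117 (mod 899)
663^8 ≡ 257 (mod 899)
663^10 ≡ 893 (mod 899)
663^12 ≡ 252 (mod 899)
663^14 ≡ 204 (mod 899)
663^15 ≡ 402 (mod 899)
663^20 ≡ 36 (mod 899)
663^21 ≡ 494 (mod 899)
663^24 ≡ 574 (mod 899)
663^28 ≡ 262 (mod 899)
663^30 ≡ 683 (mod 899)
663^35 ≡ 88 (mod 899)
663^40 ≡ 397 (mod 899)
663^42 ≡ 407 (mod 899)
663^56 ≡ 320 (mod 899)
663^60 ≡ 807 (mod 899)
663^70 ≡ 552 (mod 899)
663^84 ≡ 233 (mod 899)
663^105 ≡ 30 (mod 899)
663^120 ≡ 373 (mod 899)
663^140 ≡ 842 (mod 899)
663^168 ≡ 349 (mod 899)
663^210 ≡ 1 (mod 899) ✓
Thus |⟨663⟩| = ord(663) = 210.
The index is φ(899) / ord(663) = 840 / 210 = 4.

4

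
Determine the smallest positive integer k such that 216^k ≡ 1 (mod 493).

112

Since 216 ∈ (Z/493Z)^×, its order divides φ(493) = φ(17·29) = (17−1)·(29−1) = 16·28 = 448 = 2^6 · 7.
Divisors of 448: 1, 2, 4, 7, 8, 14, 16, 28, 32, 56, 64, 112, 224, 448.
Compute 216^d (mod 493) for the divisors d until we hit 1:
216^1 ≡ 216 (mod 493)
216^2 ≡ 314 (mod 493)
216^4 ≡ 489 (mod 493)
216^7 ≡ 347 (mod 493)
216^8 ≡ 16 (mod 493)
216^14 ≡ 117 (mod 493)
216^16 ≡ 256 (mod 493)
216^28 ≡ 378 (mod 493)
216^32 ≡ 460 (mod 493)
216^56 ≡ 407 (mod 493)
216^64 ≡ 103 (mod 493)
216^112 ≡ 1 (mod 493) ✓
So ord_493(216) = 112.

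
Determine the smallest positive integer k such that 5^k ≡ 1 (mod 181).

15

Since 5 ∈ (Z/181Z)^×, its order divides φ(181) = 181 − 1 = 180 = 2^2 · 3^2 · 5.
Divisors of 180: 1, 2, 3, 4, 5, 6, 9, 10, 12, 15, 18, 20, 30, 36, 45, 60, 90, 180.
Check 5^d mod 181 for each divisor in increasing order:
5^1 ≡ 5
5^2 ≡ 25
5^3 ≡ 125
5^4 ≡ 82
5^5 ≡ 48
5^6 ≡ 59
5^9 ≡ 135
5^10 ≡ 132
5^12 ≡ 42
5^15 ≡ 1
Hence ord(5) = 15.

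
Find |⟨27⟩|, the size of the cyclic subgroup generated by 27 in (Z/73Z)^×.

By Lagrange's theorem, ord_73(27) divides φ(73) = 73 − 1 = 72 = 2^3 · 3^2.
Divisors of 72: 1, 2, 3, 4, 6, 8, 9, 12, 18, 24, 36, 72.
Evaluate successive powers at the divisors of 72:
27^1 ≡ 27
27^2 ≡ 72
27^3 ≡ 46
27^4 ≡ 1
Hence ord(27) = 4.

4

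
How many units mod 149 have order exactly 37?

36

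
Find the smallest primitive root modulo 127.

3

φ(127) = 127 − 1 = 126 = 2 · 3^2 · 7.
g is a primitive root iff g^(126/q) ≢ 1 (mod 127) for each prime q ∈ {2, 3, 7}.
g = 2: 2^63 ≡ 1 — hits 1, so not a primitive root.
g = 3: 3^63 ≡ 126; 3^42 ≡ 107; 3^18 ≡ 4 — none is 1, so 3 is a primitive root.
The smallest primitive root modulo 127 is 3.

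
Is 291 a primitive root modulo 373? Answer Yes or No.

Yes

φ(373) = 373 − 1 = 372 = 2^2 · 3 · 31.
It suffices to check that the order of 291 is not a proper divisor of 372: compute 291^(372/q) for q ∈ {2, 3, 31}.
291^186 ≡ 372 (mod 373)  [q = 2: ≢ 1 ✓]
291^124 ≡ 284 (mod 373)  [q = 3: ≢ 1 ✓]
291^12 ≡ 360 (mod 373)  [q = 31: ≢ 1 ✓]
None equal 1, so ord_373(291) = 372: 291 is a primitive root.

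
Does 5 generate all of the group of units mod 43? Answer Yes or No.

Yes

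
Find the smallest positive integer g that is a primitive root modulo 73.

φ(73) = 73 − 1 = 72 = 2^3 · 3^2.
g is a primitive root iff g^(72/q) ≢ 1 (mod 73) for each prime q ∈ {2, 3}.
g = 2: 2^36 ≡ 1 — hits 1, so not a primitive root.
g = 3: 3^36 ≡ 1 — hits 1, so not a primitive root.
g = 4: 4^36 ≡ 1 — hits 1, so not a primitive root.
g = 5: 5^36 ≡ 72; 5^24 ≡ 8 — none is 1, so 5 is a primitive root.
Hence the least primitive root of 73 is 5.

5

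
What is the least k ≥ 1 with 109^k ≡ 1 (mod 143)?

ord(109) | φ(143) = φ(11·13) = (11−1)·(13−1) = 10·12 = 120 = 2^3 · 3 · 5.
Divisors of 120: 1, 2, 3, 4, 5, 6, 8, 10, 12, 15, 20, 24, 30, 40, 60, 120.
Compute 109^d (mod 143) for the divisors d until we hit 1:
109^1 ≡ 109 (mod 143)
109^2 ≡ 12 (mod 143)
109^3 ≡ 21 (mod 143)
109^4 ≡ 1 (mod 143) ✓
So ord_143(109) = 4.

4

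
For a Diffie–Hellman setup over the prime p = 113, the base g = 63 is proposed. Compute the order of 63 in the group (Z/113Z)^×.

ord(63) | φ(113) = 113 − 1 = 112 = 2^4 · 7.
Divisors of 112: 1, 2, 4, 7, 8, 14, 16, 28, 56, 112.
Test each divisor d:
63^1 ≡ 63 (mod 113)
63^2 ≡ 14 (mod 113)
63^4 ≡ 83 (mod 113)
63^7 ≡ 95 (mod 113)
63^8 ≡ 109 (mod 113)
63^14 ≡ 98 (mod 113)
63^16 ≡ 16 (mod 113)
63^28 ≡ 112 (mod 113)
63^56 ≡ 1 (mod 113) ✓
So ord_113(63) = 56.

56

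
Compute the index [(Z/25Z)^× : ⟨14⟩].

2

By Lagrange's theorem, ord_25(14) divides φ(25) = φ(5^2) = 5·(5−1) = 20 = 2^2 · 5.
Divisors of 20: 1, 2, 4, 5, 10, 20.
Check 14^d mod 25 for each divisor in increasing order:
14^1 ≡ 14
14^2 ≡ 21
14^4 ≡ 16
14^5 ≡ 24
14^10 ≡ 1
The order of 14 is 10, so the subgroup it generates has 10 elements.
[(Z/25Z)^× : ⟨14⟩] = 20/10 = 2.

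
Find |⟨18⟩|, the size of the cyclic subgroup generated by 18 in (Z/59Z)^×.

By Lagrange's theorem, ord_59(18) divides φ(59) = 59 − 1 = 58 = 2 · 29.
Divisors of 58: 1, 2, 29, 58.
Evaluate successive powers at the divisors of 58:
18^1 ≡ 18 (mod 59)
18^2 ≡ 29 (mod 59)
18^29 ≡ 58 (mod 59)
18^58 ≡ 1 (mod 59) ✓
The smallest such exponent is 58, so the order of 18 is 58.

58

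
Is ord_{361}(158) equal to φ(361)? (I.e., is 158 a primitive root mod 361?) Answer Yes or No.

No

φ(361) = φ(19^2) = 19·(19−1) = 342 = 2 · 3^2 · 19.
158 is a primitive root mod 361 iff 158^(φ(361)/q) ≢ 1 for every prime q | φ(361), i.e. q ∈ {2, 3, 19}.
158^171 ≡ 1 (mod 361)  [q = 2: ≡ 1 ✗]
158^114 ≡ 68 (mod 361)  [q = 3: ≢ 1 ✓]
158^18 ≡ 134 (mod 361)  [q = 19: ≢ 1 ✓]
158^171 ≡ 1 shows ord(158) | 171, strictly less than φ(361); not a primitive root.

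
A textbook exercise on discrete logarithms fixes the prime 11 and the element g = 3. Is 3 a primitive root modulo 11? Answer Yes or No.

No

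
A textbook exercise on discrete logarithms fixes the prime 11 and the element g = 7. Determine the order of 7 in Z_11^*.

Since 7 ∈ (Z/11Z)^×, its order divides φ(11) = 11 − 1 = 10 = 2 · 5.
Divisors of 10: 1, 2, 5, 10.
Check 7^d mod 11 for each divisor in increasing order:
7^1 ≡ 7
7^2 ≡ 5
7^5 ≡ 10
7^10 ≡ 1
The smallest such exponent is 10, so the order of 7 is 10.

10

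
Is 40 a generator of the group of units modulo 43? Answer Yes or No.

No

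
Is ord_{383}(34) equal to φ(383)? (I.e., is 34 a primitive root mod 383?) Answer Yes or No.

φ(383) = 383 − 1 = 382 = 2 · 191.
Test 34^(382/q) mod 383 for each prime factor q of 382:
34^191 ≡ 1 (mod 383)  [q = 2: ≡ 1 ✗]
34^2 ≡ 7 (mod 383)  [q = 191: ≢ 1 ✓]
The check at q = 2 fails, so 34 generates a proper subgroup.

No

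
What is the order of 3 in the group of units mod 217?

30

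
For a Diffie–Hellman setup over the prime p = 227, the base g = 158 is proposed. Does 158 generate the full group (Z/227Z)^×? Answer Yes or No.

Yes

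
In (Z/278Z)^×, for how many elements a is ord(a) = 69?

44

φ(278) = φ(2)·φ(139) = 1·138 = 138 = 2 · 3 · 23.
(Z/278Z)^× is cyclic (|G| = 138); a cyclic group of order m has exactly φ(d) elements of each order d | m, and none otherwise.
69 = 3 · 23 divides 138, and φ(69) = 44.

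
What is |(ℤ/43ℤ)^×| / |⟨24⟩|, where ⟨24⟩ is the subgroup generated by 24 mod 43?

2

Since 24 ∈ (Z/43Z)^×, its order divides φ(43) = 43 − 1 = 42 = 2 · 3 · 7.
Divisors of 42: 1, 2, 3, 6, 7, 14, 21, 42.
Evaluate successive powers at the divisors of 42:
24^1 ≡ 24 (mod 43)
24^2 ≡ 17 (mod 43)
24^3 ≡ 21 (mod 43)
24^6 ≡ 11 (mod 43)
24^7 ≡ 6 (mod 43)
24^14 ≡ 36 (mod 43)
24^21 ≡ 1 (mod 43) ✓
The order of 24 is 21, so the subgroup it generates has 21 elements.
Index = |(Z/43Z)^×| / |⟨24⟩| = 42 / 21 = 2.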